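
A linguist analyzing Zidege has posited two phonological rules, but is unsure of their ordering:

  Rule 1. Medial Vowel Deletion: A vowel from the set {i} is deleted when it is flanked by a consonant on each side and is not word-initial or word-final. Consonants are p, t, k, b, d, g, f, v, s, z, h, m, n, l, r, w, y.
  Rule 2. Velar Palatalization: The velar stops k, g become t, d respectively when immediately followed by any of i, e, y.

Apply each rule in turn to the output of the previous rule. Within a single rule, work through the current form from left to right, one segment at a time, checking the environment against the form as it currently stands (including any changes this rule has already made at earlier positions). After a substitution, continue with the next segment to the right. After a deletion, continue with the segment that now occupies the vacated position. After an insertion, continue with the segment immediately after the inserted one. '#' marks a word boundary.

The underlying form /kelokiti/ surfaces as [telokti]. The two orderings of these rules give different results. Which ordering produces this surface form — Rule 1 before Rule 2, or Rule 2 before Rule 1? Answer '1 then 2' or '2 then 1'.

Order 1 then 2:
  1 Medial Vowel Deletion: [kelokiti] → [kelokti]
  2 Velar Palatalization: [kelokti] → [telokti]
  result: [telokti]
Order 2 then 1:
  2 Velar Palatalization: [kelokiti] → [telotiti]
  1 Medial Vowel Deletion: [telotiti] → [telotti]
  result: [telotti]

1 then 2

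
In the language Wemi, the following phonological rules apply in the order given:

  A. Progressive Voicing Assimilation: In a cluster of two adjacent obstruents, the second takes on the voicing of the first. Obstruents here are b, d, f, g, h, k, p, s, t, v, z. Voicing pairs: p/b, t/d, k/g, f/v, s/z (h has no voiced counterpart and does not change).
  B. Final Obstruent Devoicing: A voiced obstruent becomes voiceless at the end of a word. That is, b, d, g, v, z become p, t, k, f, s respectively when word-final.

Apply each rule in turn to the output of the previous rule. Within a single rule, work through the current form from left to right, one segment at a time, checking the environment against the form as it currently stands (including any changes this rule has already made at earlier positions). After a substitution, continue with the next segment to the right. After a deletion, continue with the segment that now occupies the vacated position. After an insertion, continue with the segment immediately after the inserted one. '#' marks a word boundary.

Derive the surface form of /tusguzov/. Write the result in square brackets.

A Progressive Voicing Assimilation: [tusguzov] → [tuskuzov]
B Final Obstruent Devoicing: [tuskuzov] → [tuskuzof]

[tuskuzof]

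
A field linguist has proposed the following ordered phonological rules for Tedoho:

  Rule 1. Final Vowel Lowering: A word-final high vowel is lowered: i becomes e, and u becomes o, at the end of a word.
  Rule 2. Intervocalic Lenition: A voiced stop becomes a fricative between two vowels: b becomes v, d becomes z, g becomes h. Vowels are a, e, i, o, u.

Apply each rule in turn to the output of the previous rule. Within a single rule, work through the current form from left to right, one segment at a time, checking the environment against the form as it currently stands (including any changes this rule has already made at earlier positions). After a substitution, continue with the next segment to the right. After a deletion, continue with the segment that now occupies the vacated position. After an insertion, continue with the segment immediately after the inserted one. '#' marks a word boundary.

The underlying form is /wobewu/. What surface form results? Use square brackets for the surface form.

[wovewo]

Rule 1 Final Vowel Lowering: [wobewu] → [wobewo]
Rule 2 Intervocalic Lenition: [wobewo] → [wovewo]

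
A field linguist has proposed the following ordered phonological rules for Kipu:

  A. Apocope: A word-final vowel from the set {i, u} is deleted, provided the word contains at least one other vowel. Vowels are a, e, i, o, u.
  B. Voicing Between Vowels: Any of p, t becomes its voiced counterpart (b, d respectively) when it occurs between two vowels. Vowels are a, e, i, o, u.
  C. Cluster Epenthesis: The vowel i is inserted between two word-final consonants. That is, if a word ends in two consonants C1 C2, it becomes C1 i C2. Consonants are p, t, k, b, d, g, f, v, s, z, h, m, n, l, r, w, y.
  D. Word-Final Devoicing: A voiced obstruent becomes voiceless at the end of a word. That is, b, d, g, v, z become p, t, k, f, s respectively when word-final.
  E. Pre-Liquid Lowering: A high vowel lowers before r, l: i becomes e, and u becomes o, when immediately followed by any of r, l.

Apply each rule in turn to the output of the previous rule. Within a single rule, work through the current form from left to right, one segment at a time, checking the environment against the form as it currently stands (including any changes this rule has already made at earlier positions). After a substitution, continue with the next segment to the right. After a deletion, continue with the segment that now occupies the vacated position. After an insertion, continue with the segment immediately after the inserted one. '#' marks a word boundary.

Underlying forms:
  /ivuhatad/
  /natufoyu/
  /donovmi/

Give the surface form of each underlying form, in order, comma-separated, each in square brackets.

[ivuhadat], [nadufoy], [donovim]

/ivuhatad/:
  A Apocope: no change — [ivuhatad]
  B Voicing Between Vowels: [ivuhatad] → [ivuhadad]
  C Cluster Epenthesis: no change — [ivuhadad]
  D Word-Final Devoicing: [ivuhadad] → [ivuhadat]
  E Pre-Liquid Lowering: no change — [ivuhadat]
/natufoyu/:
  A Apocope: [natufoyu] → [natufoy]
  B Voicing Between Vowels: [natufoy] → [nadufoy]
  C Cluster Epenthesis: no change — [nadufoy]
  D Word-Final Devoicing: no change — [nadufoy]
  E Pre-Liquid Lowering: no change — [nadufoy]
/donovmi/:
  A Apocope: [donovmi] → [donovm]
  B Voicing Between Vowels: no change — [donovm]
  C Cluster Epenthesis: [donovm] → [donovim]
  D Word-Final Devoicing: no change — [donovim]
  E Pre-Liquid Lowering: no change — [donovim]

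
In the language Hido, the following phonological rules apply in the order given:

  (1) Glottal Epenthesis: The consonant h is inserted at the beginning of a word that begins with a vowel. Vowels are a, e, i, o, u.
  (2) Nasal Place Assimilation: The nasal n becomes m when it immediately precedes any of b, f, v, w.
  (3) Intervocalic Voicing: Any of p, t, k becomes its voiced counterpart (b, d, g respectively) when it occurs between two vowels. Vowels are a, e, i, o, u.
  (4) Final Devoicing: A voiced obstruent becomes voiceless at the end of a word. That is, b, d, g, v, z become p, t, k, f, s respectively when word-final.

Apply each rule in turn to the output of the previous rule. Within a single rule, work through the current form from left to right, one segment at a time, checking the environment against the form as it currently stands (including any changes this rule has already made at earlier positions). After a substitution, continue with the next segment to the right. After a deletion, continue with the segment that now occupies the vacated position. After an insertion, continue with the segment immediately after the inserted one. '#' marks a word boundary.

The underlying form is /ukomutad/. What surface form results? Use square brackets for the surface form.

(1) Glottal Epenthesis: [ukomutad] → [hukomutad]
(2) Nasal Place Assimilation: no change — [hukomutad]
(3) Intervocalic Voicing: [hukomutad] → [hugomudad]
(4) Final Devoicing: [hugomudad] → [hugomudat]

[hugomudat]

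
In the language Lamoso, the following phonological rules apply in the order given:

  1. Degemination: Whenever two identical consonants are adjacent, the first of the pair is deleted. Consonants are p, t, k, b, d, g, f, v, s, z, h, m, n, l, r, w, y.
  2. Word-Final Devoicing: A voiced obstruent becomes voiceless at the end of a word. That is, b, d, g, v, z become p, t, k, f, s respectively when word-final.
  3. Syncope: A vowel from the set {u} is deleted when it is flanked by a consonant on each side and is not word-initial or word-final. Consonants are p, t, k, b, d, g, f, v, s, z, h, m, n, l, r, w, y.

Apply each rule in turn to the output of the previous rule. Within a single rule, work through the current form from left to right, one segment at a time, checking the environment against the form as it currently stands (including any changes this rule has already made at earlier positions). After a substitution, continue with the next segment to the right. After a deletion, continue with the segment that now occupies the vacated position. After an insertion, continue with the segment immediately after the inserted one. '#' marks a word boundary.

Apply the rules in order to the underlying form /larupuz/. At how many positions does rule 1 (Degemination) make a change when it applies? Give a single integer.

1 Degemination: no change — [larupuz]
2 Word-Final Devoicing: [larupuz] → [larupus]
3 Syncope: [larupus] → [larps]
Rule 1 changed 0 position(s).

0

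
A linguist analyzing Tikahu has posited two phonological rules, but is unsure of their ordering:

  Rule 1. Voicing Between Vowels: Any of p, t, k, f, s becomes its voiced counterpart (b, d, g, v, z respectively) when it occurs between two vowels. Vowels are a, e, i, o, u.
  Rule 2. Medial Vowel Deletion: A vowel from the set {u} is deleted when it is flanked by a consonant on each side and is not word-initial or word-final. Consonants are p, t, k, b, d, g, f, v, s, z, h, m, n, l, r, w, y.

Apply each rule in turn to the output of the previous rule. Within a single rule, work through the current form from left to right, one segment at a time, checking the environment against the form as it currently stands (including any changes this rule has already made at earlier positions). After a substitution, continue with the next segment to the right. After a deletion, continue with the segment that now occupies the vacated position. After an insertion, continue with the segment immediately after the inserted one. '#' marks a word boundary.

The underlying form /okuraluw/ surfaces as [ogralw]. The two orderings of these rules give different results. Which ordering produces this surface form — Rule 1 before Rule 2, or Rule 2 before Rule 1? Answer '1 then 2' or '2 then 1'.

1 then 2

Order 1 then 2:
  1 Voicing Between Vowels: [okuraluw] → [oguraluw]
  2 Medial Vowel Deletion: [oguraluw] → [ogralw]
  result: [ogralw]
Order 2 then 1:
  2 Medial Vowel Deletion: [okuraluw] → [okralw]
  1 Voicing Between Vowels: no change — [okralw]
  result: [okralw]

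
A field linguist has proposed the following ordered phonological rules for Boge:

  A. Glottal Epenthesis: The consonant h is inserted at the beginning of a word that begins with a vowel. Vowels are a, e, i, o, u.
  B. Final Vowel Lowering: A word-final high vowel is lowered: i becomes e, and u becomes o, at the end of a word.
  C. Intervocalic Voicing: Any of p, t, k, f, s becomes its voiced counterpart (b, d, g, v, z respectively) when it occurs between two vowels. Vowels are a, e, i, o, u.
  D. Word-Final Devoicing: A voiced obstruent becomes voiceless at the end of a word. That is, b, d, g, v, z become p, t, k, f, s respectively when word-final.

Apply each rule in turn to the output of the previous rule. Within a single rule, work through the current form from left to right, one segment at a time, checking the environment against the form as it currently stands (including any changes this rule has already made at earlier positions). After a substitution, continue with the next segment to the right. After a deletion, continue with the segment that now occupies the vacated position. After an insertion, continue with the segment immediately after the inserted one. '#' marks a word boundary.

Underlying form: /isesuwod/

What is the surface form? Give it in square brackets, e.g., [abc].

A Glottal Epenthesis: [isesuwod] → [hisesuwod]
B Final Vowel Lowering: no change — [hisesuwod]
C Intervocalic Voicing: [hisesuwod] → [hizezuwod]
D Word-Final Devoicing: [hizezuwod] → [hizezuwot]

[hizezuwot]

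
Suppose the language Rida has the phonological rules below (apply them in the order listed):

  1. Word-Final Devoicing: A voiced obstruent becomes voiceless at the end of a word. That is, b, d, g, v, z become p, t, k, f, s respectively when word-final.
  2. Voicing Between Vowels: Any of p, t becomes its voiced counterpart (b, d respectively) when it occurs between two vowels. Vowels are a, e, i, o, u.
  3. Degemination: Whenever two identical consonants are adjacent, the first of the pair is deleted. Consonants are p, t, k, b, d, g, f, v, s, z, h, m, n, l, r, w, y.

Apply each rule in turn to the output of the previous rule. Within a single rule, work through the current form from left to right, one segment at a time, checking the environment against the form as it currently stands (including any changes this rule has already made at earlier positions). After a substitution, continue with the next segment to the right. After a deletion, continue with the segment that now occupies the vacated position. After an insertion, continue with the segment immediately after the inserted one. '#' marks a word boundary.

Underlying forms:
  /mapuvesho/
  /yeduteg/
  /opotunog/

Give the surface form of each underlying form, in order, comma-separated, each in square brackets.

/mapuvesho/:
  1 Word-Final Devoicing: no change — [mapuvesho]
  2 Voicing Between Vowels: [mapuvesho] → [mabuvesho]
  3 Degemination: no change — [mabuvesho]
/yeduteg/:
  1 Word-Final Devoicing: [yeduteg] → [yedutek]
  2 Voicing Between Vowels: [yedutek] → [yedudek]
  3 Degemination: no change — [yedudek]
/opotunog/:
  1 Word-Final Devoicing: [opotunog] → [opotunok]
  2 Voicing Between Vowels: [opotunok] → [obodunok]
  3 Degemination: no change — [obodunok]

[mabuvesho], [yedudek], [obodunok]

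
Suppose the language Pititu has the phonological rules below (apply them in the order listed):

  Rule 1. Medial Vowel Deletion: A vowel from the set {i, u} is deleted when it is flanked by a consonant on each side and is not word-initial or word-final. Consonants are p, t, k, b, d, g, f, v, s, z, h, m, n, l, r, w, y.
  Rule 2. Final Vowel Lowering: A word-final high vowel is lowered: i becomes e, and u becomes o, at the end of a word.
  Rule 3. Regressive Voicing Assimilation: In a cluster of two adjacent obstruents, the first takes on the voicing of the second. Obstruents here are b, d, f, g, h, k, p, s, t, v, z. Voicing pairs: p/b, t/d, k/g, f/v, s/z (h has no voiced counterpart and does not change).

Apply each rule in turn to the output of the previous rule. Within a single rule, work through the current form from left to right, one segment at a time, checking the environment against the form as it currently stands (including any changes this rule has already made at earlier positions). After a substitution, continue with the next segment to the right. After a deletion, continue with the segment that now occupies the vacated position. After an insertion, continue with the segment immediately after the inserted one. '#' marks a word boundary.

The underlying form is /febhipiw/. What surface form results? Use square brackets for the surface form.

[fephpw]

Rule 1 Medial Vowel Deletion: [febhipiw] → [febhpw]
Rule 2 Final Vowel Lowering: no change — [febhpw]
Rule 3 Regressive Voicing Assimilation: [febhpw] → [fephpw]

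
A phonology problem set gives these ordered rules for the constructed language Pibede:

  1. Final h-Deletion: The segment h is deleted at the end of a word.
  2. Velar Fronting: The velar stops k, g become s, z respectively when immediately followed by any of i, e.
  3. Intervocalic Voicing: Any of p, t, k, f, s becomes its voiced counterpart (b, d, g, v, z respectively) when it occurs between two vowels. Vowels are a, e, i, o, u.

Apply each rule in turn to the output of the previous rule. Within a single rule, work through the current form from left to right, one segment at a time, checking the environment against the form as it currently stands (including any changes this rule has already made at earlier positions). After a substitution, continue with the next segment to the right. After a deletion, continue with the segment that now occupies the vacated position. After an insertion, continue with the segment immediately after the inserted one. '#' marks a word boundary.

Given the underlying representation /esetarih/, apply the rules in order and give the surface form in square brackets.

1 Final h-Deletion: [esetarih] → [esetari]
2 Velar Fronting: no change — [esetari]
3 Intervocalic Voicing: [esetari] → [ezedari]

[ezedari]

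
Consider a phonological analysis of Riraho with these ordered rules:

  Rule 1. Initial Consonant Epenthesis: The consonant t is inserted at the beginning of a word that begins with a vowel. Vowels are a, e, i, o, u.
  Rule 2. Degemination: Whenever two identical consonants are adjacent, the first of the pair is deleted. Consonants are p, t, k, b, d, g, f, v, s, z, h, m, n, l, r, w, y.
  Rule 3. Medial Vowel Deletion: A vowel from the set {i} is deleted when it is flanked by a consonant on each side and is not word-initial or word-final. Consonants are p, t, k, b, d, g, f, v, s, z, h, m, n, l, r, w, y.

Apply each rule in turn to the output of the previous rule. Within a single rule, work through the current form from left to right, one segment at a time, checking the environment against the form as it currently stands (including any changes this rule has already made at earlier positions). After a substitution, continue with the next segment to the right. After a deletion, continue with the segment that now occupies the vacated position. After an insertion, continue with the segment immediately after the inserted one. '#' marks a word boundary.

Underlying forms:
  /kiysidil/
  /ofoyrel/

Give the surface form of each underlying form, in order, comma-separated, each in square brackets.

[kysdl], [tofoyrel]

/kiysidil/:
  Rule 1 Initial Consonant Epenthesis: no change — [kiysidil]
  Rule 2 Degemination: no change — [kiysidil]
  Rule 3 Medial Vowel Deletion: [kiysidil] → [kysdl]
/ofoyrel/:
  Rule 1 Initial Consonant Epenthesis: [ofoyrel] → [tofoyrel]
  Rule 2 Degemination: no change — [tofoyrel]
  Rule 3 Medial Vowel Deletion: no change — [tofoyrel]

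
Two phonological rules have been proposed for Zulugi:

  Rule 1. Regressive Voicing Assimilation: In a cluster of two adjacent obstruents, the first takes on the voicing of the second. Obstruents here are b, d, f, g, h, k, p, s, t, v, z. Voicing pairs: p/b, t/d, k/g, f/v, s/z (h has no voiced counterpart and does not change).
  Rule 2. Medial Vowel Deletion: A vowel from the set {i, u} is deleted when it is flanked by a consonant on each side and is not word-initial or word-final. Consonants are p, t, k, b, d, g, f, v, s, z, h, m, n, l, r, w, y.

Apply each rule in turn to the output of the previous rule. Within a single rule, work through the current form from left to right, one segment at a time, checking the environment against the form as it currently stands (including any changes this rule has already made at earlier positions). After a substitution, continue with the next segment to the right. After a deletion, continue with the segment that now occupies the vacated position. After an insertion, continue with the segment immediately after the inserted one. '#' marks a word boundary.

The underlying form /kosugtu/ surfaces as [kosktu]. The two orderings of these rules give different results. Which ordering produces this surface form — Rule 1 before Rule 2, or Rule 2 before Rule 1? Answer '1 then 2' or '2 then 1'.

1 then 2

Order 1 then 2:
  1 Regressive Voicing Assimilation: [kosugtu] → [kosuktu]
  2 Medial Vowel Deletion: [kosuktu] → [kosktu]
  result: [kosktu]
Order 2 then 1:
  2 Medial Vowel Deletion: [kosugtu] → [kosgtu]
  1 Regressive Voicing Assimilation: [kosgtu] → [kozktu]
  result: [kozktu]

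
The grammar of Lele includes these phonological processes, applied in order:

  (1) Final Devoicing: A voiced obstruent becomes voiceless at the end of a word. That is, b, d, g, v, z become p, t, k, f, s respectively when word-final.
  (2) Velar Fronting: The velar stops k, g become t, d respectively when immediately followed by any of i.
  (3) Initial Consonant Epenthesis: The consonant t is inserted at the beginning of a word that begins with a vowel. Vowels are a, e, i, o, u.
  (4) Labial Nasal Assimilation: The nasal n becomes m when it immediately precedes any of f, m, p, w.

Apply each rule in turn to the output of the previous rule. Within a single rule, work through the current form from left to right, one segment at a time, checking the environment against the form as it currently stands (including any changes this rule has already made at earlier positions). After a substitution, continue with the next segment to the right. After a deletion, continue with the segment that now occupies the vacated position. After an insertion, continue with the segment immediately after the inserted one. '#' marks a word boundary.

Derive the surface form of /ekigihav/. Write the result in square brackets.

[tetidihaf]

(1) Final Devoicing: [ekigihav] → [ekigihaf]
(2) Velar Fronting: [ekigihaf] → [etidihaf]
(3) Initial Consonant Epenthesis: [etidihaf] → [tetidihaf]
(4) Labial Nasal Assimilation: no change — [tetidihaf]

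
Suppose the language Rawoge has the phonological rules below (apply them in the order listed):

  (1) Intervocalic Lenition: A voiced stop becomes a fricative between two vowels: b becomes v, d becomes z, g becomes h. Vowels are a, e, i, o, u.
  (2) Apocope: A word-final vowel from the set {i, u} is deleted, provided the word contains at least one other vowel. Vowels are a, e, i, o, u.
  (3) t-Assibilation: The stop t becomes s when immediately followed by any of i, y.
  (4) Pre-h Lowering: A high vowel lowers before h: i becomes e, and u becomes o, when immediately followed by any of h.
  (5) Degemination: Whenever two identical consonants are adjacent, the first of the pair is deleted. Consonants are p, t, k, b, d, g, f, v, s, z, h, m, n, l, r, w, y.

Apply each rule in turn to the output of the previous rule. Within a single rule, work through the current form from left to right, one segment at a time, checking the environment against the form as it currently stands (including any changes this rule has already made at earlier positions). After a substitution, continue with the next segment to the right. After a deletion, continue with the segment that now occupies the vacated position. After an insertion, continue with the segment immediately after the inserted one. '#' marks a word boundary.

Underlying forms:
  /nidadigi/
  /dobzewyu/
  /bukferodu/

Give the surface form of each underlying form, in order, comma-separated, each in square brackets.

[nizazeh], [dobzewy], [bukferoz]

/nidadigi/:
  (1) Intervocalic Lenition: [nidadigi] → [nizazihi]
  (2) Apocope: [nizazihi] → [nizazih]
  (3) t-Assibilation: no change — [nizazih]
  (4) Pre-h Lowering: [nizazih] → [nizazeh]
  (5) Degemination: no change — [nizazeh]
/dobzewyu/:
  (1) Intervocalic Lenition: no change — [dobzewyu]
  (2) Apocope: [dobzewyu] → [dobzewy]
  (3) t-Assibilation: no change — [dobzewy]
  (4) Pre-h Lowering: no change — [dobzewy]
  (5) Degemination: no change — [dobzewy]
/bukferodu/:
  (1) Intervocalic Lenition: [bukferodu] → [bukferozu]
  (2) Apocope: [bukferozu] → [bukferoz]
  (3) t-Assibilation: no change — [bukferoz]
  (4) Pre-h Lowering: no change — [bukferoz]
  (5) Degemination: no change — [bukferoz]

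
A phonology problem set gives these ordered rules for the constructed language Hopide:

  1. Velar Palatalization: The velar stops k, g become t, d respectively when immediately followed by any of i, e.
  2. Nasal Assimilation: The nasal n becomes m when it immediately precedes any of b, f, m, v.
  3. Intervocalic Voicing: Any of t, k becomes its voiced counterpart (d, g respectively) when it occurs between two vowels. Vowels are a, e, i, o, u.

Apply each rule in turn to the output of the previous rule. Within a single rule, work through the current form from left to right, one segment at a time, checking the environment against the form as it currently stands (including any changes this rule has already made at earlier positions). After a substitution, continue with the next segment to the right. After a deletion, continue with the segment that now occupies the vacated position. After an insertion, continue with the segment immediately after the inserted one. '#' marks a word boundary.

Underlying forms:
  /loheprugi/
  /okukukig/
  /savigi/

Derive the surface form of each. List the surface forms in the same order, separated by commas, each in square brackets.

/loheprugi/:
  1 Velar Palatalization: [loheprugi] → [loheprudi]
  2 Nasal Assimilation: no change — [loheprudi]
  3 Intervocalic Voicing: no change — [loheprudi]
/okukukig/:
  1 Velar Palatalization: [okukukig] → [okukutig]
  2 Nasal Assimilation: no change — [okukutig]
  3 Intervocalic Voicing: [okukutig] → [ogugudig]
/savigi/:
  1 Velar Palatalization: [savigi] → [savidi]
  2 Nasal Assimilation: no change — [savidi]
  3 Intervocalic Voicing: no change — [savidi]

[loheprudi], [ogugudig], [savidi]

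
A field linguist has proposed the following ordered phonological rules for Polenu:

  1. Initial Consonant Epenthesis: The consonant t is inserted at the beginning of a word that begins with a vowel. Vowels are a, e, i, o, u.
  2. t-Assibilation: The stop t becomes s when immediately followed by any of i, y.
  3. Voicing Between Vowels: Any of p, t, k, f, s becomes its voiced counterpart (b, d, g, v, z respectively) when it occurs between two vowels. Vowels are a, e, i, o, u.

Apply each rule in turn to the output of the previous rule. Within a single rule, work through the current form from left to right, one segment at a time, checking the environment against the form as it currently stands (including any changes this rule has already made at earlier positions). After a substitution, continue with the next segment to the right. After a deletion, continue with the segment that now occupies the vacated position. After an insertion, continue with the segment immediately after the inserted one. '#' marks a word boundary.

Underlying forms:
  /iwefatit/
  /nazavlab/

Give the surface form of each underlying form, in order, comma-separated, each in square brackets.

/iwefatit/:
  1 Initial Consonant Epenthesis: [iwefatit] → [tiwefatit]
  2 t-Assibilation: [tiwefatit] → [siwefasit]
  3 Voicing Between Vowels: [siwefasit] → [siwevazit]
/nazavlab/:
  1 Initial Consonant Epenthesis: no change — [nazavlab]
  2 t-Assibilation: no change — [nazavlab]
  3 Voicing Between Vowels: no change — [nazavlab]

[siwevazit], [nazavlab]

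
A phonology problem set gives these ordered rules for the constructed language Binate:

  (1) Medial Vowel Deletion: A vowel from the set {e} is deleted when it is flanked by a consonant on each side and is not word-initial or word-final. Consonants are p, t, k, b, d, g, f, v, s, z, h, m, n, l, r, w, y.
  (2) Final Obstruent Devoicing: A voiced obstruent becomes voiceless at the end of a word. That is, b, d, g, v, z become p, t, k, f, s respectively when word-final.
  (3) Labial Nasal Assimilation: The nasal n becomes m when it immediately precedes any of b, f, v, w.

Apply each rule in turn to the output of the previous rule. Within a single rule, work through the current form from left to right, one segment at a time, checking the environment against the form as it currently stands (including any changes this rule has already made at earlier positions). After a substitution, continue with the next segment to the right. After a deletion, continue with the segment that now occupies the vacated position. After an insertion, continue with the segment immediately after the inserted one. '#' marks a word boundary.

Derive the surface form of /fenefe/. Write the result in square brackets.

[fmfe]

(1) Medial Vowel Deletion: [fenefe] → [fnfe]
(2) Final Obstruent Devoicing: no change — [fnfe]
(3) Labial Nasal Assimilation: [fnfe] → [fmfe]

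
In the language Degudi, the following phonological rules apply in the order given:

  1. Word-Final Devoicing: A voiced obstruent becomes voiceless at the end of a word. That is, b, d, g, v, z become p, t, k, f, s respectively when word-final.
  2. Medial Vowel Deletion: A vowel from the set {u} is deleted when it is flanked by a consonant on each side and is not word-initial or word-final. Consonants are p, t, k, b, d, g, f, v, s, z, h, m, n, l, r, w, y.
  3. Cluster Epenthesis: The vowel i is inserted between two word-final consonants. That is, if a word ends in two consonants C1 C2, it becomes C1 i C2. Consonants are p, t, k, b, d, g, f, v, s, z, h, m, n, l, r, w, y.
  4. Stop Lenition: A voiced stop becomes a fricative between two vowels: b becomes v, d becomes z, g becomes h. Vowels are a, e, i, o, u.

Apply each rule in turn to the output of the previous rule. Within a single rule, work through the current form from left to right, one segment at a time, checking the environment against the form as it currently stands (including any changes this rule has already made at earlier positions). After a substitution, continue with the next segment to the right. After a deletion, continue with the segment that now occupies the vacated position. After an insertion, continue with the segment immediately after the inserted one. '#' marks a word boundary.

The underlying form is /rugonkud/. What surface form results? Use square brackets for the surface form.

[rgonkit]

1 Word-Final Devoicing: [rugonkud] → [rugonkut]
2 Medial Vowel Deletion: [rugonkut] → [rgonkt]
3 Cluster Epenthesis: [rgonkt] → [rgonkit]
4 Stop Lenition: no change — [rgonkit]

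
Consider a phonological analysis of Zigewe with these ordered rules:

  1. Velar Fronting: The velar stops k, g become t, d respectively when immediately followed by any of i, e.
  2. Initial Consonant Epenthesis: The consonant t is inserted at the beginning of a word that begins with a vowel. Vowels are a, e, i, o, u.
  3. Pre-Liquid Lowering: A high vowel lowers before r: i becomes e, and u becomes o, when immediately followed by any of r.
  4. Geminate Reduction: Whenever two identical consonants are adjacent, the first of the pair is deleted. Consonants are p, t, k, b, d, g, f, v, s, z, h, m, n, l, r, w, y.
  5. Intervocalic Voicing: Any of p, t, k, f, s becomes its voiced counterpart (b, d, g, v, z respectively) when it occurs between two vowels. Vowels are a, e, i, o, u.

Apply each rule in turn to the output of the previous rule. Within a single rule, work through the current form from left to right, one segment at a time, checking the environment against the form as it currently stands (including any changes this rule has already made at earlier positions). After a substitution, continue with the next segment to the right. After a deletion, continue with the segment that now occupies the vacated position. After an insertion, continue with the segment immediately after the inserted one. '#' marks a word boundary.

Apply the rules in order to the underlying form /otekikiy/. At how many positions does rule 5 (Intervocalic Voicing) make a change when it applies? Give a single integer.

1 Velar Fronting: [otekikiy] → [otetitiy]
2 Initial Consonant Epenthesis: [otetitiy] → [totetitiy]
3 Pre-Liquid Lowering: no change — [totetitiy]
4 Geminate Reduction: no change — [totetitiy]
5 Intervocalic Voicing: [totetitiy] → [todedidiy]
Rule 5 changed 3 position(s).

3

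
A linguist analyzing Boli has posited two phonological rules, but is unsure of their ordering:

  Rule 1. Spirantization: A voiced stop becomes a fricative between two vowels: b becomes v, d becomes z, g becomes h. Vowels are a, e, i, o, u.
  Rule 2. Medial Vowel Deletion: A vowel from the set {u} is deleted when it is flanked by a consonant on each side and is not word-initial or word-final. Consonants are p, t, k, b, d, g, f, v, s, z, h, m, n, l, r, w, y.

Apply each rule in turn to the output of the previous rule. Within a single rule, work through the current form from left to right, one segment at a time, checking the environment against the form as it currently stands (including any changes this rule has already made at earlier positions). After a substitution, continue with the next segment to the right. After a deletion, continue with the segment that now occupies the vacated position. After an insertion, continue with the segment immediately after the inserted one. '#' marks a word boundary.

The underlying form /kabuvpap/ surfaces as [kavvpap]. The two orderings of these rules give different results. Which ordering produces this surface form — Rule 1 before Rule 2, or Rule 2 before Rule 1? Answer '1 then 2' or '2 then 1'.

1 then 2

Order 1 then 2:
  1 Spirantization: [kabuvpap] → [kavuvpap]
  2 Medial Vowel Deletion: [kavuvpap] → [kavvpap]
  result: [kavvpap]
Order 2 then 1:
  2 Medial Vowel Deletion: [kabuvpap] → [kabvpap]
  1 Spirantization: no change — [kabvpap]
  result: [kabvpap]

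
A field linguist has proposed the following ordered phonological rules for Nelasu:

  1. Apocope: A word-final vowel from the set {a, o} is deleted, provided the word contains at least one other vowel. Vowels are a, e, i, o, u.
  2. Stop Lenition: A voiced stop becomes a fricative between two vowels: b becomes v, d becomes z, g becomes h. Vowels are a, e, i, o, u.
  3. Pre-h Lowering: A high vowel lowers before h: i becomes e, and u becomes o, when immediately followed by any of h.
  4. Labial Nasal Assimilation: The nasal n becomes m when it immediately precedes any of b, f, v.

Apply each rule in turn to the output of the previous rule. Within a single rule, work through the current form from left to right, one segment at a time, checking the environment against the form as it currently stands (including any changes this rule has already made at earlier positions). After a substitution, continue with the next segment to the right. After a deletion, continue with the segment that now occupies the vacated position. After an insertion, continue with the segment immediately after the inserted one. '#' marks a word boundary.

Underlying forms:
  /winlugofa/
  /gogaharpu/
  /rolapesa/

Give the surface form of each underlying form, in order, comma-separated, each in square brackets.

/winlugofa/:
  1 Apocope: [winlugofa] → [winlugof]
  2 Stop Lenition: [winlugof] → [winluhof]
  3 Pre-h Lowering: [winluhof] → [winlohof]
  4 Labial Nasal Assimilation: no change — [winlohof]
/gogaharpu/:
  1 Apocope: no change — [gogaharpu]
  2 Stop Lenition: [gogaharpu] → [gohaharpu]
  3 Pre-h Lowering: no change — [gohaharpu]
  4 Labial Nasal Assimilation: no change — [gohaharpu]
/rolapesa/:
  1 Apocope: [rolapesa] → [rolapes]
  2 Stop Lenition: no change — [rolapes]
  3 Pre-h Lowering: no change — [rolapes]
  4 Labial Nasal Assimilation: no change — [rolapes]

[winlohof], [gohaharpu], [rolapes]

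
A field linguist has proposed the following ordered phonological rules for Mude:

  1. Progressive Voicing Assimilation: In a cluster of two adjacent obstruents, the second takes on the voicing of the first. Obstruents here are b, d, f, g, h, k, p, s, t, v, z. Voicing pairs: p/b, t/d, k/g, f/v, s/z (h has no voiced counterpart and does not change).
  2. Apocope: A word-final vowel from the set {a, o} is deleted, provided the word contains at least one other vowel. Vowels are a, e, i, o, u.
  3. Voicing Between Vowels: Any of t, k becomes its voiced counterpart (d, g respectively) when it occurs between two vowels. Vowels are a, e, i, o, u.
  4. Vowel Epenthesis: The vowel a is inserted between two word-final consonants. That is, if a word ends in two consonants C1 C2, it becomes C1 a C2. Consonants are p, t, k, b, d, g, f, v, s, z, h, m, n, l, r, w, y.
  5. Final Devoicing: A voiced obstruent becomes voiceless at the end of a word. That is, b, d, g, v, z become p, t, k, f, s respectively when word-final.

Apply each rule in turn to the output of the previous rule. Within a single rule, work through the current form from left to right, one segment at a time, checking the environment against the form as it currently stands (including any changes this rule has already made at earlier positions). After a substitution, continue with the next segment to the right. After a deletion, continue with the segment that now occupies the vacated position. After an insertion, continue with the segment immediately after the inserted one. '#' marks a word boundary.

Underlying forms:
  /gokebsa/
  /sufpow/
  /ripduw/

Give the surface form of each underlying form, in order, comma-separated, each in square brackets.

[gogebas], [sufpow], [riptuw]

/gokebsa/:
  1 Progressive Voicing Assimilation: [gokebsa] → [gokebza]
  2 Apocope: [gokebza] → [gokebz]
  3 Voicing Between Vowels: [gokebz] → [gogebz]
  4 Vowel Epenthesis: [gogebz] → [gogebaz]
  5 Final Devoicing: [gogebaz] → [gogebas]
/sufpow/:
  1 Progressive Voicing Assimilation: no change — [sufpow]
  2 Apocope: no change — [sufpow]
  3 Voicing Between Vowels: no change — [sufpow]
  4 Vowel Epenthesis: no change — [sufpow]
  5 Final Devoicing: no change — [sufpow]
/ripduw/:
  1 Progressive Voicing Assimilation: [ripduw] → [riptuw]
  2 Apocope: no change — [riptuw]
  3 Voicing Between Vowels: no change — [riptuw]
  4 Vowel Epenthesis: no change — [riptuw]
  5 Final Devoicing: no change — [riptuw]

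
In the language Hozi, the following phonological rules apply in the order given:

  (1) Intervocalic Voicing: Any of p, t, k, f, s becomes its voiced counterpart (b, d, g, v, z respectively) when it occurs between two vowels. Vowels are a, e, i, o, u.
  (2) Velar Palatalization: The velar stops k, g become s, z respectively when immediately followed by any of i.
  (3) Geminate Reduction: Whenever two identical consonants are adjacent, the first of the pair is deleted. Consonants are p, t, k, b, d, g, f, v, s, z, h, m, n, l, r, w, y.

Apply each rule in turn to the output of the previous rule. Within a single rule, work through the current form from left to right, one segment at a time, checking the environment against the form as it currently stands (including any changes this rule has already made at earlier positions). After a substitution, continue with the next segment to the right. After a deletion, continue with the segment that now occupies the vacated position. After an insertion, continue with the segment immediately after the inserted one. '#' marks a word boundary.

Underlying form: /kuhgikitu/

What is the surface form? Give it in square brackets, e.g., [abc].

[kuhzizidu]

(1) Intervocalic Voicing: [kuhgikitu] → [kuhgigidu]
(2) Velar Palatalization: [kuhgigidu] → [kuhzizidu]
(3) Geminate Reduction: no change — [kuhzizidu]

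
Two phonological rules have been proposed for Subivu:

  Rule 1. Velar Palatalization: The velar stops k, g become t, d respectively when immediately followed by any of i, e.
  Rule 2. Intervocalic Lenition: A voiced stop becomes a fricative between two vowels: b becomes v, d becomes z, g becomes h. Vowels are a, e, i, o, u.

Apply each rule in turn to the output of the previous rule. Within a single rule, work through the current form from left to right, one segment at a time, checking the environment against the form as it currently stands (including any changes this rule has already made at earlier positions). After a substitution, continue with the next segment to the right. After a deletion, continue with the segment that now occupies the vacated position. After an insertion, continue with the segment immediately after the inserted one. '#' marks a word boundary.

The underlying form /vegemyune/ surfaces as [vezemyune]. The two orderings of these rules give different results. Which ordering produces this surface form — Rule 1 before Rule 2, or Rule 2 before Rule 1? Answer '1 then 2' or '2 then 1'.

1 then 2

Order 1 then 2:
  1 Velar Palatalization: [vegemyune] → [vedemyune]
  2 Intervocalic Lenition: [vedemyune] → [vezemyune]
  result: [vezemyune]
Order 2 then 1:
  2 Intervocalic Lenition: [vegemyune] → [vehemyune]
  1 Velar Palatalization: no change — [vehemyune]
  result: [vehemyune]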